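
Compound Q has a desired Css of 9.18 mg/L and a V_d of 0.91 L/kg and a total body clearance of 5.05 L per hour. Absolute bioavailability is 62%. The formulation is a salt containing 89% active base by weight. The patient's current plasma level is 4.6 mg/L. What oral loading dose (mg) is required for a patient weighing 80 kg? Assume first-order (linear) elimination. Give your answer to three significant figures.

604 mg

Vd = 0.91 L/kg × 80 kg = 72.80 L
Concentration deficit ΔC = 9.18 − 4.6 = 4.580 mg/L
LD = Vd × ΔC / F / S = 72.80 × 4.580 / 0.62 / 0.89 = 604.2 mg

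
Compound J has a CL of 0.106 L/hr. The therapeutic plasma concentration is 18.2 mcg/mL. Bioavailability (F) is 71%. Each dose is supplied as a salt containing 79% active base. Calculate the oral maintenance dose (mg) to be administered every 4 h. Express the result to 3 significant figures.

13.8 mg

D = CL × Css × τ / F / S = 0.1060 × 18.2 × 4 / 0.71 / 0.79 = 13.76 mg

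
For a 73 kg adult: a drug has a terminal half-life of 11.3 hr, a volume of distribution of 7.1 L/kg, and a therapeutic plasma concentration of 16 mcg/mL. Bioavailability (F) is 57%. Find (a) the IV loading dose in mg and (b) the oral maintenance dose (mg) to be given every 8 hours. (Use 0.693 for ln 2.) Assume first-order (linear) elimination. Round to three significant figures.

(a) 8290 mg; (b) 7140 mg

Vd(total) = 73 kg × 7.1 L/kg = 518.3 L
LD = Vd × C = 518.3 × 16 = 8293 mg
CL = 0.693 × Vd / t½ = 0.693 × 518.3 / 11.3 = 31.79 L/h
D = CL × Css × τ / F = 31.79 × 16 × 8 / 0.57 = 7139 mg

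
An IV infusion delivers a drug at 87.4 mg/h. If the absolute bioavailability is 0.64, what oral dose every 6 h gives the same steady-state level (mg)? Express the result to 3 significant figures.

To maintain the same Css, the systemic dosing rate must be unchanged: F·D/τ = infusion rate.
D = rate × τ / F = 87.4 × 6 / 0.64 = 819.4 mg

819 mg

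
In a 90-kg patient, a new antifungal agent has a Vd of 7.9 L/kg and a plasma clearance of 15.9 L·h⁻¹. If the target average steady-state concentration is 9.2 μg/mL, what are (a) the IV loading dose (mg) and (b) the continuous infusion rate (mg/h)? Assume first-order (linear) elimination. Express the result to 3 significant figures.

(a) 6540 mg; (b) 146 mg/h

Total Vd = 7.9 × 90 = 711.0 L
Loading: fill Vd to C_target → 711.0 L × 9.2 mg/L = 6541 mg
Infusion rate = 15.90 L/h × 9.2 mg/L = 146.3 mg/h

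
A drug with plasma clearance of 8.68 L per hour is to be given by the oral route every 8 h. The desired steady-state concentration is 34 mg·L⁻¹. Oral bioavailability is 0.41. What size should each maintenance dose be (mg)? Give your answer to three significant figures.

D = CL × Css × τ / F = 8.680 × 34 × 8 / 0.41 = 5758 mg

5760 mg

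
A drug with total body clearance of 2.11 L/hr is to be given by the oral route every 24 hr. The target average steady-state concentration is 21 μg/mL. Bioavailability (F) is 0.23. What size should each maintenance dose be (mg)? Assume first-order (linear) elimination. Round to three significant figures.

4620 mg

D = CL × Css × τ / F = 2.110 × 21 × 24 / 0.23 = 4624 mg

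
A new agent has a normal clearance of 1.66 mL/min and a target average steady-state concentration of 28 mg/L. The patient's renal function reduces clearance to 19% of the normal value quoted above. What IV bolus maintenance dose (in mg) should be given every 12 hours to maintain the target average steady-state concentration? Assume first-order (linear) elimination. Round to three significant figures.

CL = 1.66 mL/min = 1.66 × 0.06 = 0.09960 L/h
Patient clearance = 0.19 × 0.09960 = 0.01892 L/h
At steady state, dose per interval replaces the amount cleared in that interval: D/τ = CL·Css.
D = CL × Css × τ = 0.01892 × 28 × 12 = 6.357 mg

6.36 mg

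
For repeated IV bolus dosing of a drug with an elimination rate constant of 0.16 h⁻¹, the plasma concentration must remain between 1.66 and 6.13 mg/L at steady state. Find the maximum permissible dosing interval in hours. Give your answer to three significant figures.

8.16 h

Between IV bolus doses, concentration decays as C = C₀·e^(−kτ), so C_peak/C_trough = e^(kτ).
τ_max = ln(C_peak/C_trough) / k = ln(6.13/1.66) / 0.1600 = 1.306 / 0.1600 = 8.163 h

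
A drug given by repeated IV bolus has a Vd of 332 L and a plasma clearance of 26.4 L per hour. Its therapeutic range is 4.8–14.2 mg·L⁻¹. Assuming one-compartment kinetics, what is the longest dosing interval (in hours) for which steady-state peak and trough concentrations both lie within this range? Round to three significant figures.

k = CL / Vd = 26.40 / 332.0 = 0.07952 h⁻¹
Between IV bolus doses, concentration decays as C = C₀·e^(−kτ), so C_peak/C_trough = e^(kτ).
τ_max = ln(C_peak/C_trough) / k = ln(14.2/4.8) / 0.07952 = 1.085 / 0.07952 = 13.64 h

13.6 h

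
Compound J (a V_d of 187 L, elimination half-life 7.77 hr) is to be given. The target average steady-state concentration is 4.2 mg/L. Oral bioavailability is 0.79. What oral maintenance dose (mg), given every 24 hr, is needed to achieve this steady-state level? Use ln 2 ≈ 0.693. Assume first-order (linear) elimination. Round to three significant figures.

2130 mg

CL = 0.693 × Vd / t½ = 0.693 × 187.0 / 7.77 = 16.68 L/h
D = CL × Css × τ / F = 16.68 × 4.2 × 24 / 0.79 = 2128 mg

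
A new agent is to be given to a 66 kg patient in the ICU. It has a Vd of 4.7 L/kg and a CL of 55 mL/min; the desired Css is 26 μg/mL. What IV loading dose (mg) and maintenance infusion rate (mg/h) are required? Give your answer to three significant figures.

Vd(total) = 66 kg × 4.7 L/kg = 310.2 L
Loading dose = Vd × C = 310.2 × 26 = 8065 mg
Convert clearance: 55 mL/min × 60 min/h ÷ 1000 mL/L = 3.300 L/h
Maintenance infusion rate = CL × Css = 3.300 × 26 = 85.80 mg/h

(a) 8070 mg; (b) 85.8 mg/h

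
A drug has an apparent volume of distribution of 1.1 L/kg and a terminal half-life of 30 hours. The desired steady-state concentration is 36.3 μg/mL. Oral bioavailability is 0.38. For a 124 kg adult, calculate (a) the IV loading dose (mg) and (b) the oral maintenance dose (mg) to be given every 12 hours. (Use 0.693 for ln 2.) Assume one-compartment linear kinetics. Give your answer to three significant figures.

Vd(total) = 124 kg × 1.1 L/kg = 136.4 L
LD = Vd × C = 136.4 × 36.3 = 4951 mg
CL = 0.693 × Vd / t½ = 0.693 × 136.4 / 30 = 3.151 L/h
D = CL × Css × τ / F = 3.151 × 36.3 × 12 / 0.38 = 3612 mg

(a) 4950 mg; (b) 3610 mg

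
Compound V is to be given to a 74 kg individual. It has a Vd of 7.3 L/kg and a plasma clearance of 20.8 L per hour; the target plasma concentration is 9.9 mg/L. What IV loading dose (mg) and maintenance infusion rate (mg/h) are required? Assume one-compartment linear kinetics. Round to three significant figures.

Vd = 7.3 L/kg × 74 kg = 540.2 L
LD = Vd · C_target = 540.2 × 9.9 = 5348 mg
Maintenance: replace elimination → rate = CL × Css = 20.80 × 9.9 = 205.9 mg/h

(a) 5350 mg; (b) 206 mg/h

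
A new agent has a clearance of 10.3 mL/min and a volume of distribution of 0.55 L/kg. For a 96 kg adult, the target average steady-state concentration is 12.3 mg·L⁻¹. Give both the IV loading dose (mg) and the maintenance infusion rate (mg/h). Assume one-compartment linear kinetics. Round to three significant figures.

(a) 649 mg; (b) 7.60 mg/h

Vd = 0.55 L/kg × 96 kg = 52.80 L
LD = Vd · C_target = 52.80 × 12.3 = 649.4 mg
CL = 10.3 mL/min × 60/1000 = 0.6180 L/h
Maintenance: replace elimination → rate = CL × Css = 0.6180 × 12.3 = 7.601 mg/h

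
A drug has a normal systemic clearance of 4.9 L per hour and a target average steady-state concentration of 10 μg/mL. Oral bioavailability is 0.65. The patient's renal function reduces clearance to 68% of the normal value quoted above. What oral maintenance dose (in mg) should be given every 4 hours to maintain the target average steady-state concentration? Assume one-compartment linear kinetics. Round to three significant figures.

205 mg

Patient clearance = 0.68 × 4.900 = 3.332 L/h
D = CL × Css × τ / F = 3.332 × 10 × 4 / 0.65 = 205.0 mg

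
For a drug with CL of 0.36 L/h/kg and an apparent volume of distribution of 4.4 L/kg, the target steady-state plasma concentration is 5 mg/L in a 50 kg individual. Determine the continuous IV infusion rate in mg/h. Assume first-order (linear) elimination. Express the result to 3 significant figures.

CL = 0.36 L/h/kg × 50 kg = 18.00 L/h
Infusion rate = CL · Css = 18.00 L/h × 5 mg/L = 90.00 mg/h

90.0 mg/h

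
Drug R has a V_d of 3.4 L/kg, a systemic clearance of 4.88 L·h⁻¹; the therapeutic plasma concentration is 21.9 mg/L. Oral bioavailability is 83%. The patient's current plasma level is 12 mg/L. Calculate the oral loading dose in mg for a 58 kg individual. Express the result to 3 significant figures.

2350 mg

Vd(total) = 58 kg × 3.4 L/kg = 197.2 L
Concentration deficit ΔC = 21.9 − 12 = 9.900 mg/L
LD = Vd × ΔC / F = 197.2 × 9.900 / 0.83 = 2352 mg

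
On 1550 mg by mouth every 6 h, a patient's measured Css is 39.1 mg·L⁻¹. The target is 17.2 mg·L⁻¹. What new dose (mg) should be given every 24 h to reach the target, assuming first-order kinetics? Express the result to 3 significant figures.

2730 mg

For first-order elimination, Css ∝ F·D/(CL·τ); F and CL are unchanged, so Css ∝ D/τ.
D₂ = D₁ × (Css,target / Css,current) × (τ₂/τ₁) = 1550 × (17.2/39.1) × (24/6) = 2727 mg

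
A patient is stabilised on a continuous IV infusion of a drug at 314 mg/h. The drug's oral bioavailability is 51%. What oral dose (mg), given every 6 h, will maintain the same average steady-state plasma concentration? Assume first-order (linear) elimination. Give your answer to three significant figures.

To maintain the same Css, the systemic dosing rate must be unchanged: F·D/τ = infusion rate.
D = rate × τ / F = 314 × 6 / 0.51 = 3694 mg

3690 mg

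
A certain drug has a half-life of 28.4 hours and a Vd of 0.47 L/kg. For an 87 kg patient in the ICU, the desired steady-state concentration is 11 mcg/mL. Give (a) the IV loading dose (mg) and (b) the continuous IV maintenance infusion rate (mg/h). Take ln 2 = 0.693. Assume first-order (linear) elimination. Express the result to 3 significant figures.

Vd = 0.47 L/kg × 87 kg = 40.89 L
LD = Vd × C = 40.89 × 11 = 449.8 mg
CL = 0.693 × Vd / t½ = 0.693 × 40.89 / 28.4 = 0.9978 L/h
Infusion rate = CL × Css = 0.9978 × 11 = 10.98 mg/h

(a) 450 mg; (b) 11.0 mg/h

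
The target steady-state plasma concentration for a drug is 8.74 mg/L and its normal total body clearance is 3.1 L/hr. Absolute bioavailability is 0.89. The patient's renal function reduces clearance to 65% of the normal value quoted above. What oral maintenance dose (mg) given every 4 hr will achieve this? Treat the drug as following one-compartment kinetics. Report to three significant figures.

Patient clearance = 0.65 × 3.100 = 2.015 L/h
D = CL × Css × τ / F = 2.015 × 8.74 × 4 / 0.89 = 79.15 mg

79.2 mg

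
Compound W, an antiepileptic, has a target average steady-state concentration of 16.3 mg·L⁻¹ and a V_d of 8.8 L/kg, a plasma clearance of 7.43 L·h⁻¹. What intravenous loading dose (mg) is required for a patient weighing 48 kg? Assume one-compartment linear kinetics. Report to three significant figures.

Vd = 8.8 L/kg × 48 kg = 422.4 L
LD = Vd × C = 422.4 × 16.30 = 6885 mg

6890 mg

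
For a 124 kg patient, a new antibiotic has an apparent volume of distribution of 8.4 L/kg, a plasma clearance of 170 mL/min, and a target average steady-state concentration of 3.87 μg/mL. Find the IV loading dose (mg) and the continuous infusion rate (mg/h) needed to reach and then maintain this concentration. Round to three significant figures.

(a) 4030 mg; (b) 39.5 mg/h

Total Vd = 8.4 × 124 = 1042 L
Loading: fill Vd to C_target → 1042 L × 3.87 mg/L = 4033 mg
Convert clearance: 170 mL/min × 60 min/h ÷ 1000 mL/L = 10.20 L/h
Maintenance infusion rate = CL × Css = 10.20 × 3.87 = 39.47 mg/h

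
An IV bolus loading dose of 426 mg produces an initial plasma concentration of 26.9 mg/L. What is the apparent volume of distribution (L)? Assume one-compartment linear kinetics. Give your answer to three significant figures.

15.8 L

Immediately after an IV bolus, C₀ = Dose / Vd, so Vd = Dose / C₀.
Vd = 426 / 26.9 = 15.84 L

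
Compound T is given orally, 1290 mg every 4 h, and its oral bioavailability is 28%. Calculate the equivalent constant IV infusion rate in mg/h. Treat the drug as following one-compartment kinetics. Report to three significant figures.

90.3 mg/h

Equivalent systemic input: infusion rate = F·D/τ.
Rate = 0.28 × 1290 / 4 = 90.30 mg/h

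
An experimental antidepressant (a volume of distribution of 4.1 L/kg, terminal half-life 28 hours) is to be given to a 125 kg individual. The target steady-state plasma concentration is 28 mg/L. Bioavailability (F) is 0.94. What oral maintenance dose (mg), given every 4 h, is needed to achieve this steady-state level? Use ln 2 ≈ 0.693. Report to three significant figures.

1510 mg

Vd(total) = 125 kg × 4.1 L/kg = 512.5 L
CL = ln 2 · Vd / t½ = 0.693 × 512.5 / 28 = 12.68 L/h
D = CL × Css × τ / F = 12.68 × 28 × 4 / 0.94 = 1511 mg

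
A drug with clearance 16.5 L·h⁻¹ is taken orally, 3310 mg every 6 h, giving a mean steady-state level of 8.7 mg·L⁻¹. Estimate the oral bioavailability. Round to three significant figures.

F·D/τ = CL·Css at steady state → F = CL·Css·τ / D.
F = 16.5 × 8.7 × 6 / 3310 = 0.260

0.260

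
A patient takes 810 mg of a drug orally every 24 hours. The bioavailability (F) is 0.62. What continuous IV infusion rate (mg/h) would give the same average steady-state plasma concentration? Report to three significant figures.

20.9 mg/h

Equivalent systemic input: infusion rate = F·D/τ.
Rate = 0.62 × 810 / 24 = 20.93 mg/h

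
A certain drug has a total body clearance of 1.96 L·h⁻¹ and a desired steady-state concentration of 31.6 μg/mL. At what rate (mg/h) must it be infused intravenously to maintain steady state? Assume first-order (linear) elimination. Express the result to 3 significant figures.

At steady state, infusion rate equals elimination rate: rate in = CL × Css.
R₀ = 1.960 × 31.6 = 61.94 mg/h

61.9 mg/h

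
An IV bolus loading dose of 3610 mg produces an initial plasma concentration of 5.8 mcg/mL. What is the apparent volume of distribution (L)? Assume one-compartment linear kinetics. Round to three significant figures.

Immediately after an IV bolus, C₀ = Dose / Vd, so Vd = Dose / C₀.
Vd = 3610 / 5.8 = 622.4 L

622 L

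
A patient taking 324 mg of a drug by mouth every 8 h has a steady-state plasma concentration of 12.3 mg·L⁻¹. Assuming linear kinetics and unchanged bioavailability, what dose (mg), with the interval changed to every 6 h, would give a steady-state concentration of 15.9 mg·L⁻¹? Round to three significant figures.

With linear kinetics, Css is proportional to dose rate (D/τ) at fixed clearance.
D₂ = D₁ × (Css,target / Css,current) × (τ₂/τ₁) = 324 × (15.9/12.3) × (6/8) = 314.1 mg

314 mg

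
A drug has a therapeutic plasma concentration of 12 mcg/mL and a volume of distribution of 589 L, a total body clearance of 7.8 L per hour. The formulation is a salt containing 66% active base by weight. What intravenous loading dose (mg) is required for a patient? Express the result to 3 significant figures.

10700 mg

LD = Vd × C / S = 589.0 × 12.00 / 0.66 = 10710 mg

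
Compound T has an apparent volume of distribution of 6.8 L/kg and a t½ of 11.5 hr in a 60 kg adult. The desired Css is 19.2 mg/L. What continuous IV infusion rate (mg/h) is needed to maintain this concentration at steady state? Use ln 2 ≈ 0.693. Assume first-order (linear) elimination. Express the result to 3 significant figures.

Total Vd = 6.8 × 60 = 408.0 L
k = 0.693/11.5 = 0.06026 h⁻¹, so CL = k·Vd = 0.06026 × 408.0 = 24.59 L/h
Infusion rate = CL × Css = 24.59 × 19.2 = 472.1 mg/h

472 mg/h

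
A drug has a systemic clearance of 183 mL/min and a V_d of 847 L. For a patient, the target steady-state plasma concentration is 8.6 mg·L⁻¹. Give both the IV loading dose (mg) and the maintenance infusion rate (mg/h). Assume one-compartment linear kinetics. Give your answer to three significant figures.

(a) 7280 mg; (b) 94.4 mg/h

LD = Vd · C_target = 847.0 × 8.6 = 7284 mg
CL = 183 mL/min × 60/1000 = 10.98 L/h
Maintenance infusion rate = CL × Css = 10.98 × 8.6 = 94.43 mg/h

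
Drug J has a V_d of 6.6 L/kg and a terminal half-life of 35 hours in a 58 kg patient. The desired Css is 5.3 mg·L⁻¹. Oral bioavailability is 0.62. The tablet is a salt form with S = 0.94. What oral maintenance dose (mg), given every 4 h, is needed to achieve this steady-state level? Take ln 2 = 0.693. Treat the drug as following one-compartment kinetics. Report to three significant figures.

Total Vd = 6.6 × 58 = 382.8 L
CL = 0.693 × Vd / t½ = 0.693 × 382.8 / 35 = 7.579 L/h
D = CL × Css × τ / F / S = 7.579 × 5.3 × 4 / 0.62 / 0.94 = 275.7 mg

276 mg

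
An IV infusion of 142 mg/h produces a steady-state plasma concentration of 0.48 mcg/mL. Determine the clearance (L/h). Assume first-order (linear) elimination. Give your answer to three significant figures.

At steady state, infusion rate = CL × Css, so CL = rate / Css.
CL = 142 / 0.48 = 295.8 L/h

296 L/h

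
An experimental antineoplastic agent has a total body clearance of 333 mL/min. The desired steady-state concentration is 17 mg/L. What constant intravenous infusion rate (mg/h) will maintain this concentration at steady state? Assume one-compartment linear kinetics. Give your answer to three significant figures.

CL = 333 mL/min = 333 × 0.06 = 19.98 L/h
At steady state, infusion rate equals elimination rate: rate in = CL × Css.
Rate = CL × Css = 19.98 × 17 = 339.7 mg/h

340 mg/h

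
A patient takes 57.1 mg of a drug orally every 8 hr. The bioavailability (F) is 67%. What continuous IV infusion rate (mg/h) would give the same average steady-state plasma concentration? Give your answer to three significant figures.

Equivalent systemic input: infusion rate = F·D/τ.
Rate = 0.67 × 57.1 / 8 = 4.782 mg/h

4.78 mg/h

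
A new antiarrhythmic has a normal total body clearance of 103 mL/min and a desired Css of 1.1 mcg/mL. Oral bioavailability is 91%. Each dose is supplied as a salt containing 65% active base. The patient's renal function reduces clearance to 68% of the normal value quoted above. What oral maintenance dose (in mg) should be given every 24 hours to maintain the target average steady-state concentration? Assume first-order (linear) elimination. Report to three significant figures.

188 mg

CL = 103 mL/min = 103 × 0.06 = 6.180 L/h
Patient clearance = 0.68 × 6.180 = 4.202 L/h
D = CL × Css × τ / F / S = 4.202 × 1.1 × 24 / 0.91 / 0.65 = 187.5 mg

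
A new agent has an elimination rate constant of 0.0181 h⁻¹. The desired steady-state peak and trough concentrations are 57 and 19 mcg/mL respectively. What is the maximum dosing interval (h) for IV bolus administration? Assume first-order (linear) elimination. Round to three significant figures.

Between IV bolus doses, concentration decays as C = C₀·e^(−kτ), so C_peak/C_trough = e^(kτ).
τ_max = ln(C_peak/C_trough) / k = ln(57/19) / 0.01810 = 1.099 / 0.01810 = 60.72 h

60.7 h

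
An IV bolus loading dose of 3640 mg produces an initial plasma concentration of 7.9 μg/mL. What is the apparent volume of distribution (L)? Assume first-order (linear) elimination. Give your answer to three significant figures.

Immediately after an IV bolus, C₀ = Dose / Vd, so Vd = Dose / C₀.
Vd = 3640 / 7.9 = 460.8 L

461 L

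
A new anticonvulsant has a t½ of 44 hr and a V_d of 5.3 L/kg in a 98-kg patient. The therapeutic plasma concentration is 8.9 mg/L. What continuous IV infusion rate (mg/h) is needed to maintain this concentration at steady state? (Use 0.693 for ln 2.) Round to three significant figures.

72.8 mg/h

Vd(total) = 98 kg × 5.3 L/kg = 519.4 L
k = 0.693/44 = 0.01575 h⁻¹, so CL = k·Vd = 0.01575 × 519.4 = 8.181 L/h
Infusion rate = CL × Css = 8.181 × 8.9 = 72.81 mg/h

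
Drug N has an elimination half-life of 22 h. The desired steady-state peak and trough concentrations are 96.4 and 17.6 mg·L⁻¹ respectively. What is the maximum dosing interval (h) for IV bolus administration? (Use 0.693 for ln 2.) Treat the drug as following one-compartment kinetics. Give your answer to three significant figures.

k = 0.693 / t½ = 0.693 / 22 = 0.03150 h⁻¹
Between IV bolus doses, concentration decays as C = C₀·e^(−kτ), so C_peak/C_trough = e^(kτ).
τ_max = ln(C_peak/C_trough) / k = ln(96.4/17.6) / 0.03150 = 1.701 / 0.03150 = 54.00 h

54.0 h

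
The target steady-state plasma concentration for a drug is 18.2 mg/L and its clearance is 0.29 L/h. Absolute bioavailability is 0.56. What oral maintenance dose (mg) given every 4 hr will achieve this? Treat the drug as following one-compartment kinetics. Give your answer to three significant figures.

D = CL × Css × τ / F = 0.2900 × 18.2 × 4 / 0.56 = 37.70 mg

37.7 mg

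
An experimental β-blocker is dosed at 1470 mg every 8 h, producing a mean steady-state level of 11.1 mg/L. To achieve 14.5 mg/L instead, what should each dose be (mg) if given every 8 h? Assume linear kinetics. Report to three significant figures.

1920 mg

With linear kinetics, Css is proportional to dose rate (D/τ) at fixed clearance.
D₂ = D₁ × (Css,target / Css,current) = 1470 × 14.5/11.1 = 1920 mg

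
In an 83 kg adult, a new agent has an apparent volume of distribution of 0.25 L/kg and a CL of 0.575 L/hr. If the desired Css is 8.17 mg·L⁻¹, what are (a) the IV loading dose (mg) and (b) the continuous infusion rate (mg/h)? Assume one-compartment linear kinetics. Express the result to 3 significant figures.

(a) 170 mg; (b) 4.70 mg/h

Vd = 0.25 L/kg × 83 kg = 20.75 L
LD = Vd · C_target = 20.75 × 8.17 = 169.5 mg
Infusion rate = 0.5750 L/h × 8.17 mg/L = 4.698 mg/h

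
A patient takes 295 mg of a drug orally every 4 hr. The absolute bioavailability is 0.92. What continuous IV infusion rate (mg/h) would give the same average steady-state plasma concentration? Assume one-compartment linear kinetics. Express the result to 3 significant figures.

Equivalent systemic input: infusion rate = F·D/τ.
Rate = 0.92 × 295 / 4 = 67.85 mg/h

67.9 mg/h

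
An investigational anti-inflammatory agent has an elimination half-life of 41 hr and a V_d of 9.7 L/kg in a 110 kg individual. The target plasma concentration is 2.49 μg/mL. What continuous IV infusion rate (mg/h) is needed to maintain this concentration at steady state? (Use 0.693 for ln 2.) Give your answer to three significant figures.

Vd = 9.7 L/kg × 110 kg = 1067 L
CL = 0.693 × Vd / t½ = 0.693 × 1067 / 41 = 18.03 L/h
Infusion rate = CL × Css = 18.03 × 2.49 = 44.89 mg/h

44.9 mg/h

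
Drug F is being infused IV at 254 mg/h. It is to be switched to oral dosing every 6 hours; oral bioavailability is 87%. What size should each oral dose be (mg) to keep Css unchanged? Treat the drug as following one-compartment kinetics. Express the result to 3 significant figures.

To maintain the same Css, the systemic dosing rate must be unchanged: F·D/τ = infusion rate.
D = rate × τ / F = 254 × 6 / 0.87 = 1752 mg

1750 mg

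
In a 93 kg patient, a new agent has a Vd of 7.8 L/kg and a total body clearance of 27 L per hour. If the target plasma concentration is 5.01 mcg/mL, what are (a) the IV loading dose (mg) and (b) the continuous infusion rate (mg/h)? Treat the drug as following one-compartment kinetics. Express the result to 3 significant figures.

Vd(total) = 93 kg × 7.8 L/kg = 725.4 L
Loading: fill Vd to C_target → 725.4 L × 5.01 mg/L = 3634 mg
Maintenance infusion rate = CL × Css = 27.00 × 5.01 = 135.3 mg/h

(a) 3630 mg; (b) 135 mg/h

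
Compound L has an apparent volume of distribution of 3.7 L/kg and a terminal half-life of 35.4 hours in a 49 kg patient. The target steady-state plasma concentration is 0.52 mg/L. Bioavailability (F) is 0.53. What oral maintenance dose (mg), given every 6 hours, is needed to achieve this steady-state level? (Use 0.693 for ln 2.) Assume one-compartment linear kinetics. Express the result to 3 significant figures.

20.9 mg

Vd = 3.7 L/kg × 49 kg = 181.3 L
CL = 0.693 × Vd / t½ = 0.693 × 181.3 / 35.4 = 3.549 L/h
D = CL × Css × τ / F = 3.549 × 0.52 × 6 / 0.53 = 20.89 mg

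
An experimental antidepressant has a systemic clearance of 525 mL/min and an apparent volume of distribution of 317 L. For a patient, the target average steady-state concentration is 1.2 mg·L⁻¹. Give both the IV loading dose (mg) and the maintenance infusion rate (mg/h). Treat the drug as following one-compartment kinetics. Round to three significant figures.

(a) 380 mg; (b) 37.8 mg/h

Loading dose = Vd × C = 317.0 × 1.2 = 380.4 mg
CL = 525 mL/min × 60/1000 = 31.50 L/h
Maintenance infusion rate = CL × Css = 31.50 × 1.2 = 37.80 mg/h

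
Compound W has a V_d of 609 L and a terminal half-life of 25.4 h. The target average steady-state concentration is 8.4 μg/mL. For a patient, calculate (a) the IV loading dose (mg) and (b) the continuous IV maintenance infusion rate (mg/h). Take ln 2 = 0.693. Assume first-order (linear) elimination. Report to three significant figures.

(a) 5120 mg; (b) 140 mg/h

LD = Vd × C = 609.0 × 8.4 = 5116 mg
CL = 0.693 × Vd / t½ = 0.693 × 609.0 / 25.4 = 16.62 L/h
Infusion rate = CL × Css = 16.62 × 8.4 = 139.6 mg/h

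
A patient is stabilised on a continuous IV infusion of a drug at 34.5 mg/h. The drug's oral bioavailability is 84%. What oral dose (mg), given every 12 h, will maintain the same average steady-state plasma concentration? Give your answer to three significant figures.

To maintain the same Css, the systemic dosing rate must be unchanged: F·D/τ = infusion rate.
D = rate × τ / F = 34.5 × 12 / 0.84 = 492.9 mg

493 mg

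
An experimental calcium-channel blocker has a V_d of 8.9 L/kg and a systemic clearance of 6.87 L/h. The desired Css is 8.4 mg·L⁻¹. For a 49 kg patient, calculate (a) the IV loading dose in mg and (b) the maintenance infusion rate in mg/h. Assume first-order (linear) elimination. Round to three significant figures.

Vd = 8.9 L/kg × 49 kg = 436.1 L
Loading dose = Vd × C = 436.1 × 8.4 = 3663 mg
Maintenance: replace elimination → rate = CL × Css = 6.870 × 8.4 = 57.71 mg/h

(a) 3660 mg; (b) 57.7 mg/h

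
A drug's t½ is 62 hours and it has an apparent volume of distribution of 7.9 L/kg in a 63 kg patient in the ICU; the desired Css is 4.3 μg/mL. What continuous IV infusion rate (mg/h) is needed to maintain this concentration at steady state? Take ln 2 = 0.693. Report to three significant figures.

Vd = 7.9 L/kg × 63 kg = 497.7 L
CL = 0.693 × Vd / t½ = 0.693 × 497.7 / 62 = 5.563 L/h
Infusion rate = CL × Css = 5.563 × 4.3 = 23.92 mg/h

23.9 mg/h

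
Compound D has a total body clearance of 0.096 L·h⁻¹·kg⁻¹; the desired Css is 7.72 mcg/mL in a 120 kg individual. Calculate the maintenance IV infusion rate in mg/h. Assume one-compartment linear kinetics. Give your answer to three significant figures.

CL = 0.096 L·h⁻¹·kg⁻¹ × 120 kg = 11.52 L/h
At steady state, infusion rate equals elimination rate: rate in = CL × Css.
Rate = CL × Css = 11.52 × 7.72 = 88.93 mg/h

88.9 mg/h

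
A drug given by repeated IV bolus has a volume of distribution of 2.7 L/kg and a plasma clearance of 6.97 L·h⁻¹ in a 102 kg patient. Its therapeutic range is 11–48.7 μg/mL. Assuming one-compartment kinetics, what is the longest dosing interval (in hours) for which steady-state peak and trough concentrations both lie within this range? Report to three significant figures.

58.8 h

Total Vd = 2.7 × 102 = 275.4 L
k = CL / Vd = 6.970 / 275.4 = 0.02531 h⁻¹
Between IV bolus doses, concentration decays as C = C₀·e^(−kτ), so C_peak/C_trough = e^(kτ).
τ_max = ln(C_peak/C_trough) / k = ln(48.7/11) / 0.02531 = 1.488 / 0.02531 = 58.79 h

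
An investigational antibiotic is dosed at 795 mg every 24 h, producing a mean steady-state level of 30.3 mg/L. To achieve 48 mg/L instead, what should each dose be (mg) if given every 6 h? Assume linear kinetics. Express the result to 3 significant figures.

For first-order elimination, Css ∝ F·D/(CL·τ); F and CL are unchanged, so Css ∝ D/τ.
D₂ = D₁ × (Css,target / Css,current) × (τ₂/τ₁) = 795 × (48/30.3) × (6/24) = 314.9 mg

315 mg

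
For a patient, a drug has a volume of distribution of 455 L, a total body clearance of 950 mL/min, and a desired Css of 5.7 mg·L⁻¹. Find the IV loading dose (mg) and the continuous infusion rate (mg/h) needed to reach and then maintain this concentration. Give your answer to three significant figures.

(a) 2590 mg; (b) 325 mg/h

Loading dose = Vd × C = 455.0 × 5.7 = 2594 mg
CL = 950 mL/min = 950 × 0.06 = 57.00 L/h
Maintenance infusion rate = CL × Css = 57.00 × 5.7 = 324.9 mg/h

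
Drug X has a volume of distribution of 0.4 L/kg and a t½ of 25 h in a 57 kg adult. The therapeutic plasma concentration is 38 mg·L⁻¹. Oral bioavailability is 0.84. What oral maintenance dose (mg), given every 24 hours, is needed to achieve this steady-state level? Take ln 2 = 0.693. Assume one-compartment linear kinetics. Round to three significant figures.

686 mg

Total Vd = 0.4 × 57 = 22.80 L
CL = 0.693 × Vd / t½ = 0.693 × 22.80 / 25 = 0.6320 L/h
D = CL × Css × τ / F = 0.6320 × 38 × 24 / 0.84 = 686.2 mg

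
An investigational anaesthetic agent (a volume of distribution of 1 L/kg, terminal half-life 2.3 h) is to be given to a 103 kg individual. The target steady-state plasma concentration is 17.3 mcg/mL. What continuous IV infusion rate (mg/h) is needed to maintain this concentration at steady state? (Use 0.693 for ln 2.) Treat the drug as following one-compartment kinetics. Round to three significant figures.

Vd(total) = 103 kg × 1 L/kg = 103.0 L
CL = ln 2 · Vd / t½ = 0.693 × 103.0 / 2.3 = 31.03 L/h
Infusion rate = CL × Css = 31.03 × 17.3 = 536.8 mg/h

537 mg/h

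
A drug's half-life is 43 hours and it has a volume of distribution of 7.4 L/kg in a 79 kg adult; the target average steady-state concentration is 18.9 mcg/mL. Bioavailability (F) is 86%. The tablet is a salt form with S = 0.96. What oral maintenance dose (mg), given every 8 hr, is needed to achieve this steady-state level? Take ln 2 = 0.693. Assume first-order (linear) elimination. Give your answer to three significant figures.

1730 mg

Vd(total) = 79 kg × 7.4 L/kg = 584.6 L
CL = ln 2 · Vd / t½ = 0.693 × 584.6 / 43 = 9.422 L/h
D = CL × Css × τ / F / S = 9.422 × 18.9 × 8 / 0.86 / 0.96 = 1726 mg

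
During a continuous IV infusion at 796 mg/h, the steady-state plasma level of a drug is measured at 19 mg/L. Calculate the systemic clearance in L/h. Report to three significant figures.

41.9 L/h

At steady state, infusion rate = CL × Css, so CL = rate / Css.
CL = 796 / 19 = 41.89 L/h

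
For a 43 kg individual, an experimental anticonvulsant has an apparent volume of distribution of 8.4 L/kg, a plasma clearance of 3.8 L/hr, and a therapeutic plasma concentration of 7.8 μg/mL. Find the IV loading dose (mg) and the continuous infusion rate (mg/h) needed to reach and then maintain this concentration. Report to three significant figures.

(a) 2820 mg; (b) 29.6 mg/h

Vd = 8.4 L/kg × 43 kg = 361.2 L
LD = Vd · C_target = 361.2 × 7.8 = 2817 mg
Infusion rate = 3.800 L/h × 7.8 mg/L = 29.64 mg/h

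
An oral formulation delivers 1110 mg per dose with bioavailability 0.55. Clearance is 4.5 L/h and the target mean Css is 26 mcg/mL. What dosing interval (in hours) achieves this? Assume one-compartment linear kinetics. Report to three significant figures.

5.22 h

F·D/τ = CL·Css → τ = F·D / (CL·Css).
τ = 0.55 × 1110 / (4.5 × 26) = 5.218 h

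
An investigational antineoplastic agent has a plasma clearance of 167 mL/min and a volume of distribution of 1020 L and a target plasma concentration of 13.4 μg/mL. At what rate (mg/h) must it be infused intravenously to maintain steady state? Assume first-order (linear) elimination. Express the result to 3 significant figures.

CL = 167 mL/min × 60/1000 = 10.02 L/h
Rate = CL × Css = 10.02 × 13.4 = 134.3 mg/h

134 mg/h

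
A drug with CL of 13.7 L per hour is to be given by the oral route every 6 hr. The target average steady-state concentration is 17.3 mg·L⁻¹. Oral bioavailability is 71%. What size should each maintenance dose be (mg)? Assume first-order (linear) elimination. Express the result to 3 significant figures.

D = CL × Css × τ / F = 13.70 × 17.3 × 6 / 0.71 = 2003 mg

2000 mg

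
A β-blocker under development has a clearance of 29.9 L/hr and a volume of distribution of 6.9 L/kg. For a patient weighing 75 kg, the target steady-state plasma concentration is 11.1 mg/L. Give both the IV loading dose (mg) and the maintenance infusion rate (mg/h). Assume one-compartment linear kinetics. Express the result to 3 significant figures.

Vd = 6.9 L/kg × 75 kg = 517.5 L
Loading dose = Vd × C = 517.5 × 11.1 = 5744 mg
Maintenance: replace elimination → rate = CL × Css = 29.90 × 11.1 = 331.9 mg/h

(a) 5740 mg; (b) 332 mg/h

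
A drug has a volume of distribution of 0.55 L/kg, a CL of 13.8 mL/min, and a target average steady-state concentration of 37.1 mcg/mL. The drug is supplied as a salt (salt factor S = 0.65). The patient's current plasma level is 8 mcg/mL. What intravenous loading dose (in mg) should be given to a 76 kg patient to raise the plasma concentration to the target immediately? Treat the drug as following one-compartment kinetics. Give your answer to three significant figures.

1870 mg

Total Vd = 0.55 × 76 = 41.80 L
Concentration deficit ΔC = 37.1 − 8 = 29.10 mg/L
LD = Vd × ΔC / S = 41.80 × 29.10 / 0.65 = 1871 mg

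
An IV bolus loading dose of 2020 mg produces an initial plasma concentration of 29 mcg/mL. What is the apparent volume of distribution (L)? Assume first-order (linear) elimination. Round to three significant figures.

Immediately after an IV bolus, C₀ = Dose / Vd, so Vd = Dose / C₀.
Vd = 2020 / 29 = 69.66 L

69.7 L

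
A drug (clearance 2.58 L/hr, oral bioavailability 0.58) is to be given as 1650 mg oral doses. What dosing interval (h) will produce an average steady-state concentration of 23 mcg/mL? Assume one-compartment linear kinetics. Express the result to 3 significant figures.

16.1 h

F·D/τ = CL·Css → τ = F·D / (CL·Css).
τ = 0.58 × 1650 / (2.58 × 23) = 16.13 h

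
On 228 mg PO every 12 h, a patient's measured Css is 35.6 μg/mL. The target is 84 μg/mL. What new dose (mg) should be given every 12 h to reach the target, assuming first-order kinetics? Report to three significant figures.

For first-order elimination, Css ∝ F·D/(CL·τ); F and CL are unchanged, so Css ∝ D/τ.
D₂ = D₁ × (Css,target / Css,current) = 228 × 84/35.6 = 538.0 mg

538 mg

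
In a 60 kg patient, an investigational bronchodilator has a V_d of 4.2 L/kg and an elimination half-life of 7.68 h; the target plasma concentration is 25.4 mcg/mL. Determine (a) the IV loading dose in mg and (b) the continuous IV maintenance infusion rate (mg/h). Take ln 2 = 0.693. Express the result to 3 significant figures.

(a) 6400 mg; (b) 578 mg/h

Vd(total) = 60 kg × 4.2 L/kg = 252.0 L
LD = Vd × C = 252.0 × 25.4 = 6401 mg
CL = 0.693 × Vd / t½ = 0.693 × 252.0 / 7.68 = 22.74 L/h
Infusion rate = CL × Css = 22.74 × 25.4 = 577.6 mg/h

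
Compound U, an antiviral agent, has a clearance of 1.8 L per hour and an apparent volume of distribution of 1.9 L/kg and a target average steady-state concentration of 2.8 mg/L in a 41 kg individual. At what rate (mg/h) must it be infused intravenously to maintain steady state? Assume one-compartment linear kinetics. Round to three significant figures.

R₀ = 1.800 × 2.8 = 5.040 mg/h

5.04 mg/h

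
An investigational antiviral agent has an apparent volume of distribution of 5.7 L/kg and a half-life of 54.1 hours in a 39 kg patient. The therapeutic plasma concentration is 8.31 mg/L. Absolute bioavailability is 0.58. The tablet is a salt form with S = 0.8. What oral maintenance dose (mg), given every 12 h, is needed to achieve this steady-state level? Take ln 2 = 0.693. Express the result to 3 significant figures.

Total Vd = 5.7 × 39 = 222.3 L
CL = 0.693 × Vd / t½ = 0.693 × 222.3 / 54.1 = 2.848 L/h
D = CL × Css × τ / F / S = 2.848 × 8.31 × 12 / 0.58 / 0.8 = 612.1 mg

612 mg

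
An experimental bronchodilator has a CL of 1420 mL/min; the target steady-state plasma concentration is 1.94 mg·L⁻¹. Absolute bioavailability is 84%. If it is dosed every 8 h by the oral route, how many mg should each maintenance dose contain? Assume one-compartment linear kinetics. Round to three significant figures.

Convert clearance: 1420 mL/min × 60 min/h ÷ 1000 mL/L = 85.20 L/h
At steady state, dose per interval replaces the amount cleared in that interval: F·D/τ = CL·Css.
D = CL × Css × τ / F = 85.20 × 1.94 × 8 / 0.84 = 1574 mg

1570 mg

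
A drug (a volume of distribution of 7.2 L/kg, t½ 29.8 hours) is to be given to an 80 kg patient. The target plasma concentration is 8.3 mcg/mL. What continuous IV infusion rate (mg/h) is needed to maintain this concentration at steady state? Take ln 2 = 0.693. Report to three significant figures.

111 mg/h

Total Vd = 7.2 × 80 = 576.0 L
CL = 0.693 × Vd / t½ = 0.693 × 576.0 / 29.8 = 13.39 L/h
Infusion rate = CL × Css = 13.39 × 8.3 = 111.1 mg/h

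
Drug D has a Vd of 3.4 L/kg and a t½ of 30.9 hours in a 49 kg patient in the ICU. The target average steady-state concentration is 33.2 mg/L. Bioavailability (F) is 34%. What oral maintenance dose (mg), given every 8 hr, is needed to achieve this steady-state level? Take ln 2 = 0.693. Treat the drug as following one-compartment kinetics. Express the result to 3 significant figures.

Vd(total) = 49 kg × 3.4 L/kg = 166.6 L
CL = ln 2 · Vd / t½ = 0.693 × 166.6 / 30.9 = 3.736 L/h
D = CL × Css × τ / F = 3.736 × 33.2 × 8 / 0.34 = 2918 mg

2920 mg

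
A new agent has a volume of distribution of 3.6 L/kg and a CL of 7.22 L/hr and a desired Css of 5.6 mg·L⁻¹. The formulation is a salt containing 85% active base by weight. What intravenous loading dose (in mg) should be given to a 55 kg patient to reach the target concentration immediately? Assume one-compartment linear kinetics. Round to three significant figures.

1300 mg

Vd(total) = 55 kg × 3.6 L/kg = 198.0 L
LD = Vd × C / S = 198.0 × 5.600 / 0.85 = 1304 mg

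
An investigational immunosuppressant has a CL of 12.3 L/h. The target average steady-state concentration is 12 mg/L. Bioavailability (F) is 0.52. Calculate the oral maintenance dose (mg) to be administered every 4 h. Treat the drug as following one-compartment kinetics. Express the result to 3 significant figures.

1140 mg

D = CL × Css × τ / F = 12.30 × 12 × 4 / 0.52 = 1135 mg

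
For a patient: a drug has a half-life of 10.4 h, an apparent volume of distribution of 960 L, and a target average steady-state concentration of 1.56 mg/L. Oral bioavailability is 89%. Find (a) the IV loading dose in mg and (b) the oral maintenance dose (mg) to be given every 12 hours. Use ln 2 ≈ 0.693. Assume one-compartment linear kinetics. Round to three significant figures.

LD = Vd × C = 960.0 × 1.56 = 1498 mg
CL = 0.693 × Vd / t½ = 0.693 × 960.0 / 10.4 = 63.97 L/h
D = CL × Css × τ / F = 63.97 × 1.56 × 12 / 0.89 = 1346 mg

(a) 1500 mg; (b) 1350 mg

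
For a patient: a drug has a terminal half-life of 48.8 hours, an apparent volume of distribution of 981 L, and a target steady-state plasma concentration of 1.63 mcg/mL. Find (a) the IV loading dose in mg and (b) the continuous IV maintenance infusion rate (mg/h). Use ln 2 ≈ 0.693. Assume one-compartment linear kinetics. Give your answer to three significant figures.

LD = Vd × C = 981.0 × 1.63 = 1599 mg
CL = 0.693 × Vd / t½ = 0.693 × 981.0 / 48.8 = 13.93 L/h
Infusion rate = CL × Css = 13.93 × 1.63 = 22.71 mg/h

(a) 1600 mg; (b) 22.7 mg/h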